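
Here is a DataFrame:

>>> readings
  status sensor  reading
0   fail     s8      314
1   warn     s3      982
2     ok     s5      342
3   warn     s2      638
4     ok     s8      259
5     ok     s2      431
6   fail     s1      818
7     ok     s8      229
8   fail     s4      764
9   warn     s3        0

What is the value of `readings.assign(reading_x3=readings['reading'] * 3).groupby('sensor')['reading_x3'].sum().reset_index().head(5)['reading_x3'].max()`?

3207

add column reading_x3 = readings['reading'] * 3:
  status sensor  reading  reading_x3
0   fail     s8      314         942
1   warn     s3      982        2946
2     ok     s5      342        1026
3   warn     s2      638        1914
4     ok     s8      259         777
5     ok     s2      431        1293
6   fail     s1      818        2454
7     ok     s8      229         687
8   fail     s4      764        2292
9   warn     s3        0           0
group by sensor, sum of reading_x3:
sensor
s1    2454
s2    3207
s3    2946
s4    2292
s5    1026
s8    2406
Name: reading_x3, dtype: int64
reset_index():
  sensor  reading_x3
0     s1        2454
1     s2        3207
2     s3        2946
3     s4        2292
4     s5        1026
5     s8        2406
take first 5 rows:
  sensor  reading_x3
0     s1        2454
1     s2        3207
2     s3        2946
3     s4        2292
4     s5        1026
Then the max of column 'reading_x3': 3207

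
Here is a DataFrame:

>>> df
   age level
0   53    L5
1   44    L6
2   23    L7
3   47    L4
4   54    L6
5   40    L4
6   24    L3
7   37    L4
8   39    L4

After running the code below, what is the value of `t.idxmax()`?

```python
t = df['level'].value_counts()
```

value_counts of level:
level
L4    4
L6    2
L5    1
L7    1
L3    1
Name: count, dtype: int64

L4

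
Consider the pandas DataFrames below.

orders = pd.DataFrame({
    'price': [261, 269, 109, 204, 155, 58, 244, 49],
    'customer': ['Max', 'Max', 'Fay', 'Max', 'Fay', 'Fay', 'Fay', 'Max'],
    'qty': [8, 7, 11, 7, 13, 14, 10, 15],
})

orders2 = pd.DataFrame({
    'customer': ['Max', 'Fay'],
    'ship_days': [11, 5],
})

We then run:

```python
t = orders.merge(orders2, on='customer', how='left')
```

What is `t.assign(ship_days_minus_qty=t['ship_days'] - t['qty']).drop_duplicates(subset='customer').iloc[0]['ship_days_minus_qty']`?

3

merge on 'customer' (how='left') → 8 rows:
   price customer  qty  ship_days
0    261      Max    8         11
1    269      Max    7         11
2    109      Fay   11          5
3    204      Max    7         11
4    155      Fay   13          5
5     58      Fay   14          5
6    244      Fay   10          5
7     49      Max   15         11
add column ship_days_minus_qty = t['ship_days'] - t['qty']:
   price customer  qty  ship_days  ship_days_minus_qty
0    261      Max    8         11                    3
1    269      Max    7         11                    4
2    109      Fay   11          5                   -6
3    204      Max    7         11                    4
4    155      Fay   13          5                   -8
5     58      Fay   14          5                   -9
6    244      Fay   10          5                   -5
7     49      Max   15         11                   -4
drop duplicate customer (keep=first):
   price customer  qty  ship_days  ship_days_minus_qty
0    261      Max    8         11                    3
2    109      Fay   11          5                   -6
Reading off the value at position 0, column 'ship_days_minus_qty', we get 3.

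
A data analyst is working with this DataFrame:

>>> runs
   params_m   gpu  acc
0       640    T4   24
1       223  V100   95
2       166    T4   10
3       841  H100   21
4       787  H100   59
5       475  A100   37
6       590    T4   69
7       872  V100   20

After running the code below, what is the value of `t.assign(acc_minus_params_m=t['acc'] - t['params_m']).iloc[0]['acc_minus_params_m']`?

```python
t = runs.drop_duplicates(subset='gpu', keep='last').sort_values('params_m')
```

-438

drop duplicate gpu (keep=last):
   params_m   gpu  acc
4       787  H100   59
5       475  A100   37
6       590    T4   69
7       872  V100   20
sort by params_m:
   params_m   gpu  acc
5       475  A100   37
6       590    T4   69
4       787  H100   59
7       872  V100   20
add column acc_minus_params_m = t['acc'] - t['params_m']:
   params_m   gpu  acc  acc_minus_params_m
5       475  A100   37                -438
6       590    T4   69                -521
4       787  H100   59                -728
7       872  V100   20                -852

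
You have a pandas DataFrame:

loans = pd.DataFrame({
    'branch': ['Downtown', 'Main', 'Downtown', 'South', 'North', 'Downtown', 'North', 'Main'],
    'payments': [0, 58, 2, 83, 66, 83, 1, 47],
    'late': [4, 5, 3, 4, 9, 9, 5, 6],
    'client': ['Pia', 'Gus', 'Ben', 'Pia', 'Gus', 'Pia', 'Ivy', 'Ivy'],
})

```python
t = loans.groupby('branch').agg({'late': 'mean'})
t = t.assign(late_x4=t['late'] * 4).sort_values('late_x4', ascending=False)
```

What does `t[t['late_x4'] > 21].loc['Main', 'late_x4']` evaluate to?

group by branch, mean of late:
              late
branch            
Downtown  5.333333
Main      5.500000
North     7.000000
South     4.000000
add column late_x4 = t['late'] * 4:
              late    late_x4
branch                       
Downtown  5.333333  21.333333
Main      5.500000  22.000000
North     7.000000  28.000000
South     4.000000  16.000000
sort by late_x4 descending:
              late    late_x4
branch                       
North     7.000000  28.000000
Main      5.500000  22.000000
Downtown  5.333333  21.333333
South     4.000000  16.000000
filter rows where late_x4 > 21:
              late    late_x4
branch                       
North     7.000000  28.000000
Main      5.500000  22.000000
Downtown  5.333333  21.333333
Then the value at row 'Main', column 'late_x4': 22.0

22.0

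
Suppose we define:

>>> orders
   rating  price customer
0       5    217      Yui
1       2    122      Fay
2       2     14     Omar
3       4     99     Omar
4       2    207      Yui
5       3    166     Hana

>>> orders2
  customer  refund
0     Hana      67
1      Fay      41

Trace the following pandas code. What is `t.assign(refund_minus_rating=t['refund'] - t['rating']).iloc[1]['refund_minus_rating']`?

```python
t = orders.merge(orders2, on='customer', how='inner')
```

merge on 'customer' (how='inner') → 2 rows:
   rating  price customer  refund
0       2    122      Fay      41
1       3    166     Hana      67
add column refund_minus_rating = t['refund'] - t['rating']:
   rating  price customer  refund  refund_minus_rating
0       2    122      Fay      41                   39
1       3    166     Hana      67                   64

64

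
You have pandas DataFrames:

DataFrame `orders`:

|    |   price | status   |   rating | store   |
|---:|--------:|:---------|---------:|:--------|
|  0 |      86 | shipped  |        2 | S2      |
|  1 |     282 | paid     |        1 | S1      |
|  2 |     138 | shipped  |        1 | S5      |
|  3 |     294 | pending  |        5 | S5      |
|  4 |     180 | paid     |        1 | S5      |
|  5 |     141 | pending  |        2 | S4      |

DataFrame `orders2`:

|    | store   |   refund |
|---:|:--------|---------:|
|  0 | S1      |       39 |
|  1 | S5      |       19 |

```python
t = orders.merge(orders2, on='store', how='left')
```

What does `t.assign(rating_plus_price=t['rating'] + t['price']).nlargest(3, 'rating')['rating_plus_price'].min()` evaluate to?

merge on 'store' (how='left') → 6 rows:
   price   status  rating store  refund
0     86  shipped       2    S2     NaN
1    282     paid       1    S1    39.0
2    138  shipped       1    S5    19.0
3    294  pending       5    S5    19.0
4    180     paid       1    S5    19.0
5    141  pending       2    S4     NaN
add column rating_plus_price = t['rating'] + t['price']:
   price   status  rating store  refund  rating_plus_price
0     86  shipped       2    S2     NaN                 88
1    282     paid       1    S1    39.0                283
2    138  shipped       1    S5    19.0                139
3    294  pending       5    S5    19.0                299
4    180     paid       1    S5    19.0                181
5    141  pending       2    S4     NaN                143
take 3 rows with largest rating:
   price   status  rating store  refund  rating_plus_price
3    294  pending       5    S5    19.0                299
0     86  shipped       2    S2     NaN                 88
5    141  pending       2    S4     NaN                143
Reading off the min of column 'rating_plus_price', we get 88.

88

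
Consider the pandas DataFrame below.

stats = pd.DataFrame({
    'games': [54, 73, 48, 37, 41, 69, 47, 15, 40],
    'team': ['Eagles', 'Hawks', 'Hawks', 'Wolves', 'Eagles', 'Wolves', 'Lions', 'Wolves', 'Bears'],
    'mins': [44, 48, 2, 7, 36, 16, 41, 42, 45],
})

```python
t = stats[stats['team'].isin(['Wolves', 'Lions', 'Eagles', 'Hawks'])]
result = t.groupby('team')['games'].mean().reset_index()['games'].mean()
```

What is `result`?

filter rows where team in ['Wolves', 'Lions', 'Eagles', 'Hawks']:
   games    team  mins
0     54  Eagles    44
1     73   Hawks    48
2     48   Hawks     2
3     37  Wolves     7
4     41  Eagles    36
5     69  Wolves    16
6     47   Lions    41
7     15  Wolves    42
group by team, mean of games:
team
Eagles    47.500000
Hawks     60.500000
Lions     47.000000
Wolves    40.333333
Name: games, dtype: float64
reset_index():
     team      games
0  Eagles  47.500000
1   Hawks  60.500000
2   Lions  47.000000
3  Wolves  40.333333
So mean() = 48.8333333333.

48.8333333333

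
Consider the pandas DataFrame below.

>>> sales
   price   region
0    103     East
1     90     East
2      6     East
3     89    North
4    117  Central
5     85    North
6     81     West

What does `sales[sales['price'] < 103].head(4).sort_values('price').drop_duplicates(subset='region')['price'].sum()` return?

91

filter rows where price < 103:
   price region
1     90   East
2      6   East
3     89  North
5     85  North
6     81   West
take first 4 rows:
   price region
1     90   East
2      6   East
3     89  North
5     85  North
sort by price:
   price region
2      6   East
5     85  North
3     89  North
1     90   East
drop duplicate region (keep=first):
   price region
2      6   East
5     85  North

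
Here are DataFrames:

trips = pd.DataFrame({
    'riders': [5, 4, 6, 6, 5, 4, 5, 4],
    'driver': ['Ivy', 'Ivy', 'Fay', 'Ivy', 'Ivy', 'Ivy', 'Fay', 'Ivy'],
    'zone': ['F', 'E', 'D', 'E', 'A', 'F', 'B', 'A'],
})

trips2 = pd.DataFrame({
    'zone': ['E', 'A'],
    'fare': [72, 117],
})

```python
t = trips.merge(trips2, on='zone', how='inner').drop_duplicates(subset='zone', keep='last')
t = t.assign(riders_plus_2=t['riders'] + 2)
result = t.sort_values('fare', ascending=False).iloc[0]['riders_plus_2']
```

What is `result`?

merge on 'zone' (how='inner') → 4 rows:
   riders driver zone  fare
0       4    Ivy    E    72
1       6    Ivy    E    72
2       5    Ivy    A   117
3       4    Ivy    A   117
drop duplicate zone (keep=last):
   riders driver zone  fare
1       6    Ivy    E    72
3       4    Ivy    A   117
add column riders_plus_2 = t['riders'] + 2:
   riders driver zone  fare  riders_plus_2
1       6    Ivy    E    72              8
3       4    Ivy    A   117              6
sort by fare descending:
   riders driver zone  fare  riders_plus_2
3       4    Ivy    A   117              6
1       6    Ivy    E    72              8
So iloc[0]['riders_plus_2'] = 6.

6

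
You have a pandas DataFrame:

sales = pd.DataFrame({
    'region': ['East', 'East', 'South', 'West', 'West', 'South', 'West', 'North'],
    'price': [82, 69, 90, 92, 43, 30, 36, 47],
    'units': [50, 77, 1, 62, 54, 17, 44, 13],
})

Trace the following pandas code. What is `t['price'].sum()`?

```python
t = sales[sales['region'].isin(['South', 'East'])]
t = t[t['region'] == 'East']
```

151

filter rows where region in ['South', 'East']:
  region  price  units
0   East     82     50
1   East     69     77
2  South     90      1
5  South     30     17
filter rows where region == 'East':
  region  price  units
0   East     82     50
1   East     69     77
Taking the sum of column 'price' gives 151.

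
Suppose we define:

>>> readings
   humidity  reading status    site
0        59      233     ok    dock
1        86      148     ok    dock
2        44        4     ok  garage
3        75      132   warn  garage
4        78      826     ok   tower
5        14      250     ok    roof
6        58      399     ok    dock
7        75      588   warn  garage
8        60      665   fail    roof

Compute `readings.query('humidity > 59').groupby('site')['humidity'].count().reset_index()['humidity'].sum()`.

5

filter rows where humidity > 59:
   humidity  reading status    site
1        86      148     ok    dock
3        75      132   warn  garage
4        78      826     ok   tower
7        75      588   warn  garage
8        60      665   fail    roof
group by site, count of humidity:
site
dock      1
garage    2
roof      1
tower     1
Name: humidity, dtype: int64
reset_index():
     site  humidity
0    dock         1
1  garage         2
2    roof         1
3   tower         1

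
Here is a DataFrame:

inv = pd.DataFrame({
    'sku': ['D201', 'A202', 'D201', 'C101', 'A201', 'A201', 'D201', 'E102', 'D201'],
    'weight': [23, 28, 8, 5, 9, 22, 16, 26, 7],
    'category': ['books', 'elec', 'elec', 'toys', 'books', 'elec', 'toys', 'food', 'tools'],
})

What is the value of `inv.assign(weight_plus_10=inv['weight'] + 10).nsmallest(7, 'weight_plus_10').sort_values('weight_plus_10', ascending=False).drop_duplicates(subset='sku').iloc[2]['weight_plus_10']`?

add column weight_plus_10 = inv['weight'] + 10:
    sku  weight category  weight_plus_10
0  D201      23    books              33
1  A202      28     elec              38
2  D201       8     elec              18
3  C101       5     toys              15
4  A201       9    books              19
5  A201      22     elec              32
6  D201      16     toys              26
7  E102      26     food              36
8  D201       7    tools              17
take 7 rows with smallest weight_plus_10:
    sku  weight category  weight_plus_10
3  C101       5     toys              15
8  D201       7    tools              17
2  D201       8     elec              18
4  A201       9    books              19
6  D201      16     toys              26
5  A201      22     elec              32
0  D201      23    books              33
sort by weight_plus_10 descending:
    sku  weight category  weight_plus_10
0  D201      23    books              33
5  A201      22     elec              32
6  D201      16     toys              26
4  A201       9    books              19
2  D201       8     elec              18
8  D201       7    tools              17
3  C101       5     toys              15
drop duplicate sku (keep=first):
    sku  weight category  weight_plus_10
0  D201      23    books              33
5  A201      22     elec              32
3  C101       5     toys              15
Taking the value at position 2, column 'weight_plus_10' gives 15.

15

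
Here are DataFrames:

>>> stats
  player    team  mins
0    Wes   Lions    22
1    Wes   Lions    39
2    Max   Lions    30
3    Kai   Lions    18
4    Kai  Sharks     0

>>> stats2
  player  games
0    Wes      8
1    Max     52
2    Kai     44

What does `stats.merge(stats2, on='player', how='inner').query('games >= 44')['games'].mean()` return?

merge on 'player' (how='inner') → 5 rows:
  player    team  mins  games
0    Wes   Lions    22      8
1    Wes   Lions    39      8
2    Max   Lions    30     52
3    Kai   Lions    18     44
4    Kai  Sharks     0     44
filter rows where games >= 44:
  player    team  mins  games
2    Max   Lions    30     52
3    Kai   Lions    18     44
4    Kai  Sharks     0     44
So mean() = 46.6666666667.

46.6666666667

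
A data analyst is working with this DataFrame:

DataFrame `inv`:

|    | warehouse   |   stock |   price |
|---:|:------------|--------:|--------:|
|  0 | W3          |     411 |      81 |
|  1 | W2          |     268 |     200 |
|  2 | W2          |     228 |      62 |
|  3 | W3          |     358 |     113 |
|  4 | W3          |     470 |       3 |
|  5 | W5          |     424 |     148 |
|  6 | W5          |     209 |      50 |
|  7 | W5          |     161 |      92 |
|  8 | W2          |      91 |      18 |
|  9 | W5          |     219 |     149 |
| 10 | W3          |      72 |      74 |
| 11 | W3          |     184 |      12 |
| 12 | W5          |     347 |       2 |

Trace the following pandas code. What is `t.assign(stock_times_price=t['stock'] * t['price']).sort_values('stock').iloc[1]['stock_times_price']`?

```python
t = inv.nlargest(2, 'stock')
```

1410

take 2 rows with largest stock:
  warehouse  stock  price
4        W3    470      3
5        W5    424    148
add column stock_times_price = t['stock'] * t['price']:
  warehouse  stock  price  stock_times_price
4        W3    470      3               1410
5        W5    424    148              62752
sort by stock:
  warehouse  stock  price  stock_times_price
5        W5    424    148              62752
4        W3    470      3               1410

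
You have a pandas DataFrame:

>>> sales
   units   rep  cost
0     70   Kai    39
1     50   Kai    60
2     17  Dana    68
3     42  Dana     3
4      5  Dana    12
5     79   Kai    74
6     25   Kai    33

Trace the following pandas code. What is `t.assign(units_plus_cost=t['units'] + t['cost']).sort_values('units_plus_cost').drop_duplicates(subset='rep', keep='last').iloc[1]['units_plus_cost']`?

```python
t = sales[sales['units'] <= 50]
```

110

filter rows where units <= 50:
   units   rep  cost
1     50   Kai    60
2     17  Dana    68
3     42  Dana     3
4      5  Dana    12
6     25   Kai    33
add column units_plus_cost = t['units'] + t['cost']:
   units   rep  cost  units_plus_cost
1     50   Kai    60              110
2     17  Dana    68               85
3     42  Dana     3               45
4      5  Dana    12               17
6     25   Kai    33               58
sort by units_plus_cost:
   units   rep  cost  units_plus_cost
4      5  Dana    12               17
3     42  Dana     3               45
6     25   Kai    33               58
2     17  Dana    68               85
1     50   Kai    60              110
drop duplicate rep (keep=last):
   units   rep  cost  units_plus_cost
2     17  Dana    68               85
1     50   Kai    60              110
The value at position 1, column 'units_plus_cost' is 110.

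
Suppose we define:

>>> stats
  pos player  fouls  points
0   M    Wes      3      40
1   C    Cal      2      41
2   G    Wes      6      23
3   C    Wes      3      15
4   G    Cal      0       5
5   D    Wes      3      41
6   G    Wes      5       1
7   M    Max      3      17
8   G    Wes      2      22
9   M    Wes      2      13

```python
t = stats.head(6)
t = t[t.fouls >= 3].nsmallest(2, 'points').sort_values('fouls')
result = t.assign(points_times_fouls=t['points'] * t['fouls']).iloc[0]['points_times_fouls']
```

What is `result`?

take first 6 rows:
  pos player  fouls  points
0   M    Wes      3      40
1   C    Cal      2      41
2   G    Wes      6      23
3   C    Wes      3      15
4   G    Cal      0       5
5   D    Wes      3      41
filter rows where fouls >= 3:
  pos player  fouls  points
0   M    Wes      3      40
2   G    Wes      6      23
3   C    Wes      3      15
5   D    Wes      3      41
take 2 rows with smallest points:
  pos player  fouls  points
3   C    Wes      3      15
2   G    Wes      6      23
sort by fouls:
  pos player  fouls  points
3   C    Wes      3      15
2   G    Wes      6      23
add column points_times_fouls = t['points'] * t['fouls']:
  pos player  fouls  points  points_times_fouls
3   C    Wes      3      15                  45
2   G    Wes      6      23                 138

45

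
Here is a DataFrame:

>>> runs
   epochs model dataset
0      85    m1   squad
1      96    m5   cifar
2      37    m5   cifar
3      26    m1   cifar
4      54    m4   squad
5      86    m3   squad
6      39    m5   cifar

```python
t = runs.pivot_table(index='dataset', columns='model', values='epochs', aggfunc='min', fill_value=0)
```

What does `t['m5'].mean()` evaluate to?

pivot: rows=dataset, cols=model, min(epochs):
model    m1  m3  m4  m5
dataset                
cifar    26   0   0  37
squad    85  86  54   0
Finally, mean of column 'm5' = 18.5.

18.5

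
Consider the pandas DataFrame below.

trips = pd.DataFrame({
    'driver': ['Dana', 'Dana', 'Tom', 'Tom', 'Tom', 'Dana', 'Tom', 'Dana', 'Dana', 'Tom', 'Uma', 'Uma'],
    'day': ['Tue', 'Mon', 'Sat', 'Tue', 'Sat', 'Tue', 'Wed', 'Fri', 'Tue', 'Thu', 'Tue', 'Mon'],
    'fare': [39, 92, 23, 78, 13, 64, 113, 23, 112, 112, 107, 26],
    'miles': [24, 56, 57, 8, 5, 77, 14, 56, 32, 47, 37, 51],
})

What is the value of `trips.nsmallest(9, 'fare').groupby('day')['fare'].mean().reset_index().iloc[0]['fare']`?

23.0

take 9 rows with smallest fare:
   driver  day  fare  miles
4     Tom  Sat    13      5
2     Tom  Sat    23     57
7    Dana  Fri    23     56
11    Uma  Mon    26     51
0    Dana  Tue    39     24
5    Dana  Tue    64     77
3     Tom  Tue    78      8
1    Dana  Mon    92     56
10    Uma  Tue   107     37
group by day, mean of fare:
day
Fri    23.0
Mon    59.0
Sat    18.0
Tue    72.0
Name: fare, dtype: float64
reset_index():
   day  fare
0  Fri  23.0
1  Mon  59.0
2  Sat  18.0
3  Tue  72.0
Hence 23.0.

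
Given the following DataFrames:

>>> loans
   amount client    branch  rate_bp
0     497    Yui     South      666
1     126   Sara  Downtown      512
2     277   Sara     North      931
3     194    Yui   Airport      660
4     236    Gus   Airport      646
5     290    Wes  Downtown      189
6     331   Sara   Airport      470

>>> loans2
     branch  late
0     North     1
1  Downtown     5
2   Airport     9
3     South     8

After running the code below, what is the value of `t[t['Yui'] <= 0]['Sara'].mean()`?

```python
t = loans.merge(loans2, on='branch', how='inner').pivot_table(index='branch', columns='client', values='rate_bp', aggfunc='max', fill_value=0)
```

merge on 'branch' (how='inner') → 7 rows:
   amount client    branch  rate_bp  late
0     497    Yui     South      666     8
1     126   Sara  Downtown      512     5
2     277   Sara     North      931     1
3     194    Yui   Airport      660     9
4     236    Gus   Airport      646     9
5     290    Wes  Downtown      189     5
6     331   Sara   Airport      470     9
pivot: rows=branch, cols=client, max(rate_bp):
client    Gus  Sara  Wes  Yui
branch                       
Airport   646   470    0  660
Downtown    0   512  189    0
North       0   931    0    0
South       0     0    0  666
filter rows where Yui <= 0:
client    Gus  Sara  Wes  Yui
branch                       
Downtown    0   512  189    0
North       0   931    0    0
Hence 721.5.

721.5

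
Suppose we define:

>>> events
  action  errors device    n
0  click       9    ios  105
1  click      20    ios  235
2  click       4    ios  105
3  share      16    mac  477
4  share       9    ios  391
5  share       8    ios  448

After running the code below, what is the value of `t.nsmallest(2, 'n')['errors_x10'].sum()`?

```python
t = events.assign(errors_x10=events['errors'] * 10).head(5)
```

add column errors_x10 = events['errors'] * 10:
  action  errors device    n  errors_x10
0  click       9    ios  105          90
1  click      20    ios  235         200
2  click       4    ios  105          40
3  share      16    mac  477         160
4  share       9    ios  391          90
5  share       8    ios  448          80
take first 5 rows:
  action  errors device    n  errors_x10
0  click       9    ios  105          90
1  click      20    ios  235         200
2  click       4    ios  105          40
3  share      16    mac  477         160
4  share       9    ios  391          90
take 2 rows with smallest n:
  action  errors device    n  errors_x10
0  click       9    ios  105          90
2  click       4    ios  105          40
Taking the sum of column 'errors_x10' gives 130.

130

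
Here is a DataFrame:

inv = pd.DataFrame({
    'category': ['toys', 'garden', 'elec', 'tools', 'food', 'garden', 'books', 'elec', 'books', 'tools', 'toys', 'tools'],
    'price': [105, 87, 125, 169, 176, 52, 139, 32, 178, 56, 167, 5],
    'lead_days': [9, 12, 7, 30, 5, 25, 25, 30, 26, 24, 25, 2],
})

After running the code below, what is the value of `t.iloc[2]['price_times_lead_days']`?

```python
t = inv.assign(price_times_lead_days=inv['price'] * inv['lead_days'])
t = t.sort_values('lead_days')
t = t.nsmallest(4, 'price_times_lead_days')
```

add column price_times_lead_days = inv['price'] * inv['lead_days']:
   category  price  lead_days  price_times_lead_days
0      toys    105          9                    945
1    garden     87         12                   1044
2      elec    125          7                    875
3     tools    169         30                   5070
4      food    176          5                    880
5    garden     52         25                   1300
6     books    139         25                   3475
7      elec     32         30                    960
8     books    178         26                   4628
9     tools     56         24                   1344
10     toys    167         25                   4175
11    tools      5          2                     10
sort by lead_days:
   category  price  lead_days  price_times_lead_days
11    tools      5          2                     10
4      food    176          5                    880
2      elec    125          7                    875
0      toys    105          9                    945
1    garden     87         12                   1044
9     tools     56         24                   1344
5    garden     52         25                   1300
6     books    139         25                   3475
10     toys    167         25                   4175
8     books    178         26                   4628
3     tools    169         30                   5070
7      elec     32         30                    960
take 4 rows with smallest price_times_lead_days:
   category  price  lead_days  price_times_lead_days
11    tools      5          2                     10
2      elec    125          7                    875
4      food    176          5                    880
0      toys    105          9                    945

880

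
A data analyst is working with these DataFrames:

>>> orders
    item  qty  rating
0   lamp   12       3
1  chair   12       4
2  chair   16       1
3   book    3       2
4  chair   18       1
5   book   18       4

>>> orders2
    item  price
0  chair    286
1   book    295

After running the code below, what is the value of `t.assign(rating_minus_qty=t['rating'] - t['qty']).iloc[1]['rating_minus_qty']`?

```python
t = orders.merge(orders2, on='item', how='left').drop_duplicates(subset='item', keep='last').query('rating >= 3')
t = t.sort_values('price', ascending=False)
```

merge on 'item' (how='left') → 6 rows:
    item  qty  rating  price
0   lamp   12       3    NaN
1  chair   12       4  286.0
2  chair   16       1  286.0
3   book    3       2  295.0
4  chair   18       1  286.0
5   book   18       4  295.0
drop duplicate item (keep=last):
    item  qty  rating  price
0   lamp   12       3    NaN
4  chair   18       1  286.0
5   book   18       4  295.0
filter rows where rating >= 3:
   item  qty  rating  price
0  lamp   12       3    NaN
5  book   18       4  295.0
sort by price descending:
   item  qty  rating  price
5  book   18       4  295.0
0  lamp   12       3    NaN
add column rating_minus_qty = t['rating'] - t['qty']:
   item  qty  rating  price  rating_minus_qty
5  book   18       4  295.0               -14
0  lamp   12       3    NaN                -9
value at position 1, column 'rating_minus_qty' → -9

-9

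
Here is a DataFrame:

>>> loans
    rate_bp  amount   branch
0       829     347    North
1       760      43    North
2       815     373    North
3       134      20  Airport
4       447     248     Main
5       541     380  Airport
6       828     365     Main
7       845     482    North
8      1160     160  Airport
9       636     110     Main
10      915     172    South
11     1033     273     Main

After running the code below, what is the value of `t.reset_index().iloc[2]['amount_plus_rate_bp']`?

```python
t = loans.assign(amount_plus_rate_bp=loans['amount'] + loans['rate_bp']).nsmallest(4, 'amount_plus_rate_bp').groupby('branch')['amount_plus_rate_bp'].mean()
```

803.0

add column amount_plus_rate_bp = loans['amount'] + loans['rate_bp']:
    rate_bp  amount   branch  amount_plus_rate_bp
0       829     347    North                 1176
1       760      43    North                  803
2       815     373    North                 1188
3       134      20  Airport                  154
4       447     248     Main                  695
5       541     380  Airport                  921
6       828     365     Main                 1193
7       845     482    North                 1327
8      1160     160  Airport                 1320
9       636     110     Main                  746
10      915     172    South                 1087
11     1033     273     Main                 1306
take 4 rows with smallest amount_plus_rate_bp:
   rate_bp  amount   branch  amount_plus_rate_bp
3      134      20  Airport                  154
4      447     248     Main                  695
9      636     110     Main                  746
1      760      43    North                  803
group by branch, mean of amount_plus_rate_bp:
branch
Airport    154.0
Main       720.5
North      803.0
Name: amount_plus_rate_bp, dtype: float64
reset_index():
    branch  amount_plus_rate_bp
0  Airport                154.0
1     Main                720.5
2    North                803.0
Finally, value at position 2, column 'amount_plus_rate_bp' = 803.0.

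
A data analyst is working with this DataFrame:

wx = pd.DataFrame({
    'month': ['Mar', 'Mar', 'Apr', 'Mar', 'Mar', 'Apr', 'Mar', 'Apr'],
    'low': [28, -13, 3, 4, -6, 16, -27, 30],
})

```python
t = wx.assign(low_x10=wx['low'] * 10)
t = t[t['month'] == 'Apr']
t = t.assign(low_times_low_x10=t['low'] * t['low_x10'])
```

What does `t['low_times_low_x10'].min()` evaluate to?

add column low_x10 = wx['low'] * 10:
  month  low  low_x10
0   Mar   28      280
1   Mar  -13     -130
2   Apr    3       30
3   Mar    4       40
4   Mar   -6      -60
5   Apr   16      160
6   Mar  -27     -270
7   Apr   30      300
filter rows where month == 'Apr':
  month  low  low_x10
2   Apr    3       30
5   Apr   16      160
7   Apr   30      300
add column low_times_low_x10 = t['low'] * t['low_x10']:
  month  low  low_x10  low_times_low_x10
2   Apr    3       30                 90
5   Apr   16      160               2560
7   Apr   30      300               9000
Hence 90.

90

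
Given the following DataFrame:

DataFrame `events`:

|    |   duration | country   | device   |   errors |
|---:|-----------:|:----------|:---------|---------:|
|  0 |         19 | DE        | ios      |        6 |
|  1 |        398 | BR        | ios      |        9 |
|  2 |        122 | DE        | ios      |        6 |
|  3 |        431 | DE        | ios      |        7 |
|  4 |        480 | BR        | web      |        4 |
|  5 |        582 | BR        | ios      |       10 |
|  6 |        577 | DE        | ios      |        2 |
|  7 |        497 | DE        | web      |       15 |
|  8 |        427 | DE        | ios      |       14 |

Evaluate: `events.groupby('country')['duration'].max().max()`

582

group by country, max of duration:
country
BR    582
DE    577
Name: duration, dtype: int64
Hence 582.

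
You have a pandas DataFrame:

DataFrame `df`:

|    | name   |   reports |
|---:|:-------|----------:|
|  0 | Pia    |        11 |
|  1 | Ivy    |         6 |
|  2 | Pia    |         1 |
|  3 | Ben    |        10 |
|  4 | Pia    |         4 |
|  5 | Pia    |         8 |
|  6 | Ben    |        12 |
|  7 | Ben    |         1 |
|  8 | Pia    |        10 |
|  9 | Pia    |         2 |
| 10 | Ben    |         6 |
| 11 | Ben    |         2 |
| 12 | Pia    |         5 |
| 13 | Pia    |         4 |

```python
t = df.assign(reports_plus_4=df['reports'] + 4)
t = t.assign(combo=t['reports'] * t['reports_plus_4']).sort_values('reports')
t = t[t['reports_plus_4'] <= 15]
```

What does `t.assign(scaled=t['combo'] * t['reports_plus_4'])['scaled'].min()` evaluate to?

25

add column reports_plus_4 = df['reports'] + 4:
   name  reports  reports_plus_4
0   Pia       11              15
1   Ivy        6              10
2   Pia        1               5
3   Ben       10              14
4   Pia        4               8
5   Pia        8              12
6   Ben       12              16
7   Ben        1               5
8   Pia       10              14
9   Pia        2               6
10  Ben        6              10
11  Ben        2               6
12  Pia        5               9
13  Pia        4               8
add column combo = t['reports'] * t['reports_plus_4']:
   name  reports  reports_plus_4  combo
0   Pia       11              15    165
1   Ivy        6              10     60
2   Pia        1               5      5
3   Ben       10              14    140
4   Pia        4               8     32
5   Pia        8              12     96
6   Ben       12              16    192
7   Ben        1               5      5
8   Pia       10              14    140
9   Pia        2               6     12
10  Ben        6              10     60
11  Ben        2               6     12
12  Pia        5               9     45
13  Pia        4               8     32
sort by reports:
   name  reports  reports_plus_4  combo
2   Pia        1               5      5
7   Ben        1               5      5
9   Pia        2               6     12
11  Ben        2               6     12
4   Pia        4               8     32
13  Pia        4               8     32
12  Pia        5               9     45
1   Ivy        6              10     60
10  Ben        6              10     60
5   Pia        8              12     96
3   Ben       10              14    140
8   Pia       10              14    140
0   Pia       11              15    165
6   Ben       12              16    192
filter rows where reports_plus_4 <= 15:
   name  reports  reports_plus_4  combo
2   Pia        1               5      5
7   Ben        1               5      5
9   Pia        2               6     12
11  Ben        2               6     12
4   Pia        4               8     32
13  Pia        4               8     32
12  Pia        5               9     45
1   Ivy        6              10     60
10  Ben        6              10     60
5   Pia        8              12     96
3   Ben       10              14    140
8   Pia       10              14    140
0   Pia       11              15    165
add column scaled = t['combo'] * t['reports_plus_4']:
   name  reports  reports_plus_4  combo  scaled
2   Pia        1               5      5      25
7   Ben        1               5      5      25
9   Pia        2               6     12      72
11  Ben        2               6     12      72
4   Pia        4               8     32     256
13  Pia        4               8     32     256
12  Pia        5               9     45     405
1   Ivy        6              10     60     600
10  Ben        6              10     60     600
5   Pia        8              12     96    1152
3   Ben       10              14    140    1960
8   Pia       10              14    140    1960
0   Pia       11              15    165    2475
min of column 'scaled' → 25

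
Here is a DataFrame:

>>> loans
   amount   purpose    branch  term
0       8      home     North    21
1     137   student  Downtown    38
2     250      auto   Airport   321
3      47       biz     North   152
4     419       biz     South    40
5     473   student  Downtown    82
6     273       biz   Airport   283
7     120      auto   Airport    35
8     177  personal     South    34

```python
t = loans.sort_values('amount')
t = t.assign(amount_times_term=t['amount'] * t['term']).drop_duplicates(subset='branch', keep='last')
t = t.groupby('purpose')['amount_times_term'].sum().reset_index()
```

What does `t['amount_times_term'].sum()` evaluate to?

sort by amount:
   amount   purpose    branch  term
0       8      home     North    21
3      47       biz     North   152
7     120      auto   Airport    35
1     137   student  Downtown    38
8     177  personal     South    34
2     250      auto   Airport   321
6     273       biz   Airport   283
4     419       biz     South    40
5     473   student  Downtown    82
add column amount_times_term = t['amount'] * t['term']:
   amount   purpose    branch  term  amount_times_term
0       8      home     North    21                168
3      47       biz     North   152               7144
7     120      auto   Airport    35               4200
1     137   student  Downtown    38               5206
8     177  personal     South    34               6018
2     250      auto   Airport   321              80250
6     273       biz   Airport   283              77259
4     419       biz     South    40              16760
5     473   student  Downtown    82              38786
drop duplicate branch (keep=last):
   amount  purpose    branch  term  amount_times_term
3      47      biz     North   152               7144
6     273      biz   Airport   283              77259
4     419      biz     South    40              16760
5     473  student  Downtown    82              38786
group by purpose, sum of amount_times_term:
purpose
biz        101163
student     38786
Name: amount_times_term, dtype: int64
reset_index():
   purpose  amount_times_term
0      biz             101163
1  student              38786
Reading off the sum of column 'amount_times_term', we get 139949.

139949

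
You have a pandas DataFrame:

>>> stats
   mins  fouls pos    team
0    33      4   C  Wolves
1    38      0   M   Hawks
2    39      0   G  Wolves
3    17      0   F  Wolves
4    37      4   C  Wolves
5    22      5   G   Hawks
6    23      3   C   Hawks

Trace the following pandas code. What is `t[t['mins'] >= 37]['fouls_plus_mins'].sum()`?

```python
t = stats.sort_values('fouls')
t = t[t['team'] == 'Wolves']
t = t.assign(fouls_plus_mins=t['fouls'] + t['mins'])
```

80

sort by fouls:
   mins  fouls pos    team
1    38      0   M   Hawks
2    39      0   G  Wolves
3    17      0   F  Wolves
6    23      3   C   Hawks
0    33      4   C  Wolves
4    37      4   C  Wolves
5    22      5   G   Hawks
filter rows where team == 'Wolves':
   mins  fouls pos    team
2    39      0   G  Wolves
3    17      0   F  Wolves
0    33      4   C  Wolves
4    37      4   C  Wolves
add column fouls_plus_mins = t['fouls'] + t['mins']:
   mins  fouls pos    team  fouls_plus_mins
2    39      0   G  Wolves               39
3    17      0   F  Wolves               17
0    33      4   C  Wolves               37
4    37      4   C  Wolves               41
filter rows where mins >= 37:
   mins  fouls pos    team  fouls_plus_mins
2    39      0   G  Wolves               39
4    37      4   C  Wolves               41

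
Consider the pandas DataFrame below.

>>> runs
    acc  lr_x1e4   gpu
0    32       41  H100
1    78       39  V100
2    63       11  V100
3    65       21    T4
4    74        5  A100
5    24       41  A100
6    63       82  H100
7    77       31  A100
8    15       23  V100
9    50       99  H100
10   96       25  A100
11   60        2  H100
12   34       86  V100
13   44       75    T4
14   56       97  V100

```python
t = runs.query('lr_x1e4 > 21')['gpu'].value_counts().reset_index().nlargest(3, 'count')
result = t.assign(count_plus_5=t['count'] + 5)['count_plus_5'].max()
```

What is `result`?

9

filter rows where lr_x1e4 > 21:
    acc  lr_x1e4   gpu
0    32       41  H100
1    78       39  V100
5    24       41  A100
6    63       82  H100
7    77       31  A100
8    15       23  V100
9    50       99  H100
10   96       25  A100
12   34       86  V100
13   44       75    T4
14   56       97  V100
value_counts of gpu:
gpu
V100    4
H100    3
A100    3
T4      1
Name: count, dtype: int64
reset_index():
    gpu  count
0  V100      4
1  H100      3
2  A100      3
3    T4      1
take 3 rows with largest count:
    gpu  count
0  V100      4
1  H100      3
2  A100      3
add column count_plus_5 = t['count'] + 5:
    gpu  count  count_plus_5
0  V100      4             9
1  H100      3             8
2  A100      3             8
Then the max of column 'count_plus_5': 9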